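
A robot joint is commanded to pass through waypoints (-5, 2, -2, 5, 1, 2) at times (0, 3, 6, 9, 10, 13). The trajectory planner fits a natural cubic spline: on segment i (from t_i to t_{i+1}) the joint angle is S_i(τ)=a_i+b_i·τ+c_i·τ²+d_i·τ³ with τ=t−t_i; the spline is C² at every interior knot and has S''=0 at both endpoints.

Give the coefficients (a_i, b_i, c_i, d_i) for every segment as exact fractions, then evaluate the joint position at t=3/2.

Δ: Δ0=7/3, Δ1=-4/3, Δ2=7/3, Δ3=-4, Δ4=1/3
row 1: diag=12, rhs=-22; c'=1/4, d'=-11/6
row 2: denom=12−3·1/4=45/4; d'=(22−3·-11/6)/(45/4)=22/9
row 3: denom=8−3·4/15=36/5; d'=(-38−3·22/9)/(36/5)=-170/27
row 4: denom=8−1·5/36=283/36; d'=(26−1·-170/27)/(283/36)=3488/849
back: M4=3488/849
back: M3=-170/27−5/36·3488/849=-5830/849
back: M2=22/9−4/15·-5830/849=1210/283
back: M1=-11/6−1/4·1210/283=-2464/849
M: M0=0, M1=-2464/849, M2=1210/283, M3=-5830/849, M4=3488/849, M5=0
seg 0: a=-5, c=M0/2=0, d=(M1−M0)/(6·3)=-1232/7641, b=Δ0−h0·(2M0+M1)/6=1071/283
seg 1: a=2, c=M1/2=-1232/849, d=(M2−M1)/(6·3)=3047/7641, b=Δ1−h1·(2M1+M2)/6=-161/283
seg 2: a=-2, c=M2/2=605/283, d=(M3−M2)/(6·3)=-4730/7641, b=Δ2−h2·(2M2+M3)/6=422/283
seg 3: a=5, c=M3/2=-2915/849, d=(M4−M3)/(6·1)=1553/849, b=Δ3−h3·(2M3+M4)/6=-678/283
seg 4: a=1, c=M4/2=1744/849, d=(M5−M4)/(6·3)=-1744/7641, b=Δ4−h4·(2M4+M5)/6=-3205/849
t_q=3/2 → seg 0, τ=3/2; S=-5+1071/283·τ+0·τ²+-1232/7641·τ³=75/566

  seg 0: a=-5 b=1071/283 c=0 d=-1232/7641
  seg 1: a=2 b=-161/283 c=-1232/849 d=3047/7641
  seg 2: a=-2 b=422/283 c=605/283 d=-4730/7641
  seg 3: a=5 b=-678/283 c=-2915/849 d=1553/849
  seg 4: a=1 b=-3205/849 c=1744/849 d=-1744/7641
S(3/2) = 75/566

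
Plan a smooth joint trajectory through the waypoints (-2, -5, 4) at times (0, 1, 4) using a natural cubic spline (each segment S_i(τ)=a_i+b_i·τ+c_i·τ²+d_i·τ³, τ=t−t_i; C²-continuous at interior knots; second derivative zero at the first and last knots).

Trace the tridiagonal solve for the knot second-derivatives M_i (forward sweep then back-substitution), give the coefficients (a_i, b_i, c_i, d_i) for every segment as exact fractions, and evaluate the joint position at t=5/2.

Δ: Δ0=-3, Δ1=3
row 1: diag=8, rhs=36; c'=3/8, d'=9/2
back: M1=9/2
M: M0=0, M1=9/2, M2=0
seg 0: a=-2, c=M0/2=0, d=(M1−M0)/(6·1)=3/4, b=Δ0−h0·(2M0+M1)/6=-15/4
seg 1: a=-5, c=M1/2=9/4, d=(M2−M1)/(6·3)=-1/4, b=Δ1−h1·(2M1+M2)/6=-3/2
t_q=5/2 → seg 1, τ=3/2; S=-5+-3/2·τ+9/4·τ²+-1/4·τ³=-97/32

  seg 0: a=-2 b=-15/4 c=0 d=3/4
  seg 1: a=-5 b=-3/2 c=9/4 d=-1/4
S(5/2) = -97/32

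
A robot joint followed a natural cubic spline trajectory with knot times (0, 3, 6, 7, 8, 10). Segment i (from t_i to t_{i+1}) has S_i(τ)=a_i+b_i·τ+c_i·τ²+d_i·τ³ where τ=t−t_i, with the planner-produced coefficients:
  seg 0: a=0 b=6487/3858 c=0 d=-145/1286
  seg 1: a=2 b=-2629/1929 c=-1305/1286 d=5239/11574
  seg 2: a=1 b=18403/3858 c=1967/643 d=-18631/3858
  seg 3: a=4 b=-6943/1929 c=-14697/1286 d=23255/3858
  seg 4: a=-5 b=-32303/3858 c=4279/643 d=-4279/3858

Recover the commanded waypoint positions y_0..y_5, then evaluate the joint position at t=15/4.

y_0 = S_0(0) = a_0 = 0
y_1 = S_1(0) = a_1 = 2
y_2 = S_2(0) = a_2 = 1
y_3 = S_3(0) = a_3 = 4
y_4 = S_4(0) = a_4 = -5
y_5 = S_4(2) = -4
t_q=15/4 is in segment 1 (τ=3/4); S_1(τ)=49217/82304

y_0=0 y_1=2 y_2=1 y_3=4 y_4=-5 y_5=-4
S(15/4) = 49217/82304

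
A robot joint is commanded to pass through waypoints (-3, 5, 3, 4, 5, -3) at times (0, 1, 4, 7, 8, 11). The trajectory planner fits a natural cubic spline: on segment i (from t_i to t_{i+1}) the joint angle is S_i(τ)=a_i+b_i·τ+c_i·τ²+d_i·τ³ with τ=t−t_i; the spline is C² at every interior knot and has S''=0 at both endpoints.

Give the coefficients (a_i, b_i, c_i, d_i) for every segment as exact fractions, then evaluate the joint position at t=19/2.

  seg 0: a=-3 b=15092/1635 c=0 d=-2012/1635
  seg 1: a=5 b=9056/1635 c=-2012/545 d=2654/4905
  seg 2: a=3 b=-3274/1635 c=642/545 d=-653/4905
  seg 3: a=4 b=481/327 c=-11/545 d=-737/1635
  seg 4: a=5 b=128/1635 c=-748/545 d=748/4905
S(19/2) = 2773/1090

Δ: Δ0=8, Δ1=-2/3, Δ2=1/3, Δ3=1, Δ4=-8/3
row 1: diag=8, rhs=-52; c'=3/8, d'=-13/2
row 2: denom=12−3·3/8=87/8; d'=(6−3·-13/2)/(87/8)=68/29
row 3: denom=8−3·8/29=208/29; d'=(4−3·68/29)/(208/29)=-11/26
row 4: denom=8−1·29/208=1635/208; d'=(-22−1·-11/26)/(1635/208)=-1496/545
back: M4=-1496/545
back: M3=-11/26−29/208·-1496/545=-22/545
back: M2=68/29−8/29·-22/545=1284/545
back: M1=-13/2−3/8·1284/545=-4024/545
M: M0=0, M1=-4024/545, M2=1284/545, M3=-22/545, M4=-1496/545, M5=0
seg 0: a=-3, c=M0/2=0, d=(M1−M0)/(6·1)=-2012/1635, b=Δ0−h0·(2M0+M1)/6=15092/1635
seg 1: a=5, c=M1/2=-2012/545, d=(M2−M1)/(6·3)=2654/4905, b=Δ1−h1·(2M1+M2)/6=9056/1635
seg 2: a=3, c=M2/2=642/545, d=(M3−M2)/(6·3)=-653/4905, b=Δ2−h2·(2M2+M3)/6=-3274/1635
seg 3: a=4, c=M3/2=-11/545, d=(M4−M3)/(6·1)=-737/1635, b=Δ3−h3·(2M3+M4)/6=481/327
seg 4: a=5, c=M4/2=-748/545, d=(M5−M4)/(6·3)=748/4905, b=Δ4−h4·(2M4+M5)/6=128/1635
t_q=19/2 → seg 4, τ=3/2; S=5+128/1635·τ+-748/545·τ²+748/4905·τ³=2773/1090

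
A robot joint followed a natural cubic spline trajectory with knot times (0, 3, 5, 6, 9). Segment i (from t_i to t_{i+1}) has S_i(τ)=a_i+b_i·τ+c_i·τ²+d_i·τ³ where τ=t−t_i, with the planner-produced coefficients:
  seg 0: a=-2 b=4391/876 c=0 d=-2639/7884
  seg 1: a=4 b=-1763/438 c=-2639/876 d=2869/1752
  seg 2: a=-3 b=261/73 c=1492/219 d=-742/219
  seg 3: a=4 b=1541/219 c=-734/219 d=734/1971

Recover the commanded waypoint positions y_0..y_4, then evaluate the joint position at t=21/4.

y_0 = S_0(0) = a_0 = -2
y_1 = S_1(0) = a_1 = 4
y_2 = S_2(0) = a_2 = -3
y_3 = S_3(0) = a_3 = 4
y_4 = S_3(3) = 5
t_q=21/4 is in segment 2 (τ=1/4); S_2(τ)=-4049/2336

y_0=-2 y_1=4 y_2=-3 y_3=4 y_4=5
S(21/4) = -4049/2336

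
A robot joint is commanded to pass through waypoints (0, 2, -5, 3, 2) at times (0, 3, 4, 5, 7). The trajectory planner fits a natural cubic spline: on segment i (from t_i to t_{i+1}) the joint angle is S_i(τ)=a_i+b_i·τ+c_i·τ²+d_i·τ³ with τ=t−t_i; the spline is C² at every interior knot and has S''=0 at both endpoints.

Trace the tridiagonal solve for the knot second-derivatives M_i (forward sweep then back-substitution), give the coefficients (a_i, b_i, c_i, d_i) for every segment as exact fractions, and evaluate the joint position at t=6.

Δ: Δ0=2/3, Δ1=-7, Δ2=8, Δ3=-1/2
row 1: diag=8, rhs=-46; c'=1/8, d'=-23/4
row 2: denom=4−1·1/8=31/8; d'=(90−1·-23/4)/(31/8)=766/31
row 3: denom=6−1·8/31=178/31; d'=(-51−1·766/31)/(178/31)=-2347/178
back: M3=-2347/178
back: M2=766/31−8/31·-2347/178=2502/89
back: M1=-23/4−1/8·2502/89=-1649/178
M: M0=0, M1=-1649/178, M2=2502/89, M3=-2347/178, M4=0
seg 0: a=0, c=M0/2=0, d=(M1−M0)/(6·3)=-1649/3204, b=Δ0−h0·(2M0+M1)/6=5659/1068
seg 1: a=2, c=M1/2=-1649/356, d=(M2−M1)/(6·1)=6653/1068, b=Δ1−h1·(2M1+M2)/6=-4591/534
seg 2: a=-5, c=M2/2=1251/89, d=(M3−M2)/(6·1)=-7351/1068, b=Δ2−h2·(2M2+M3)/6=883/1068
seg 3: a=3, c=M3/2=-2347/356, d=(M4−M3)/(6·2)=2347/2136, b=Δ3−h3·(2M3+M4)/6=4427/534
t_q=6 → seg 3, τ=1; S=3+4427/534·τ+-2347/356·τ²+2347/2136·τ³=4127/712

  seg 0: a=0 b=5659/1068 c=0 d=-1649/3204
  seg 1: a=2 b=-4591/534 c=-1649/356 d=6653/1068
  seg 2: a=-5 b=883/1068 c=1251/89 d=-7351/1068
  seg 3: a=3 b=4427/534 c=-2347/356 d=2347/2136
S(6) = 4127/712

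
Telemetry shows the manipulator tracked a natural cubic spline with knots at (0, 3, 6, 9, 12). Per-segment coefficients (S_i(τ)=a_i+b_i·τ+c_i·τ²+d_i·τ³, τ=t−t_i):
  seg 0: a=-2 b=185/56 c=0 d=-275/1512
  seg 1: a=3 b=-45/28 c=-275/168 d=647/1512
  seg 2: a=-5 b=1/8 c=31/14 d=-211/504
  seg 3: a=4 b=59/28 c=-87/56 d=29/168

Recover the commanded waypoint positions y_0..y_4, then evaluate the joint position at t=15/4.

y_0 = S_0(0) = a_0 = -2
y_1 = S_1(0) = a_1 = 3
y_2 = S_2(0) = a_2 = -5
y_3 = S_3(0) = a_3 = 4
y_4 = S_3(3) = 1
t_q=15/4 is in segment 1 (τ=3/4); S_1(τ)=3779/3584

y_0=-2 y_1=3 y_2=-5 y_3=4 y_4=1
S(15/4) = 3779/3584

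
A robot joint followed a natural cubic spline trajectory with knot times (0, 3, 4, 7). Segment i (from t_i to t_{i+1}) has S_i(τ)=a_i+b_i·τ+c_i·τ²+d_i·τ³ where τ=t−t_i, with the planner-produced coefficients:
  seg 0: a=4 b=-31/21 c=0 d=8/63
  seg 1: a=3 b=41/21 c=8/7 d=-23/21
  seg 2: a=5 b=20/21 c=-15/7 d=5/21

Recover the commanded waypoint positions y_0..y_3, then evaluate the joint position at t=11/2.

y_0=4 y_1=3 y_2=5 y_3=-5
S(11/2) = 135/56

y_0 = S_0(0) = a_0 = 4
y_1 = S_1(0) = a_1 = 3
y_2 = S_2(0) = a_2 = 5
y_3 = S_2(3) = -5
t_q=11/2 is in segment 2 (τ=3/2); S_2(τ)=135/56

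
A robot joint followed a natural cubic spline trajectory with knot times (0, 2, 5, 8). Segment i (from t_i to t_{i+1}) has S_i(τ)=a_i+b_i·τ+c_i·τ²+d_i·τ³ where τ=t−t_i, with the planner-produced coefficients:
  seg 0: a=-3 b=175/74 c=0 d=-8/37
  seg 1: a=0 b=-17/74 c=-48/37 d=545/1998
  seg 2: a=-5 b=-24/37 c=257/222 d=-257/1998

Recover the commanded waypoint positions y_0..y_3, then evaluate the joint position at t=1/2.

y_0 = S_0(0) = a_0 = -3
y_1 = S_1(0) = a_1 = 0
y_2 = S_2(0) = a_2 = -5
y_3 = S_2(3) = 0
t_q=1/2 is in segment 0 (τ=1/2); S_0(τ)=-273/148

y_0=-3 y_1=0 y_2=-5 y_3=0
S(1/2) = -273/148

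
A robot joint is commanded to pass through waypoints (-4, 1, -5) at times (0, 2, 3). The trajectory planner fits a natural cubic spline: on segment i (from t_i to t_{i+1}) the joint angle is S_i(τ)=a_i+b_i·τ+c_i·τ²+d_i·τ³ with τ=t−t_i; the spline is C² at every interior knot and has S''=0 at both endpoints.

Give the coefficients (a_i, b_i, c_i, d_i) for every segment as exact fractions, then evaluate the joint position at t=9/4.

  seg 0: a=-4 b=16/3 c=0 d=-17/24
  seg 1: a=1 b=-19/6 c=-17/4 d=17/12
S(9/4) = -9/256

Δ: Δ0=5/2, Δ1=-6
row 1: diag=6, rhs=-51; c'=1/6, d'=-17/2
back: M1=-17/2
M: M0=0, M1=-17/2, M2=0
seg 0: a=-4, c=M0/2=0, d=(M1−M0)/(6·2)=-17/24, b=Δ0−h0·(2M0+M1)/6=16/3
seg 1: a=1, c=M1/2=-17/4, d=(M2−M1)/(6·1)=17/12, b=Δ1−h1·(2M1+M2)/6=-19/6
t_q=9/4 → seg 1, τ=1/4; S=1+-19/6·τ+-17/4·τ²+17/12·τ³=-9/256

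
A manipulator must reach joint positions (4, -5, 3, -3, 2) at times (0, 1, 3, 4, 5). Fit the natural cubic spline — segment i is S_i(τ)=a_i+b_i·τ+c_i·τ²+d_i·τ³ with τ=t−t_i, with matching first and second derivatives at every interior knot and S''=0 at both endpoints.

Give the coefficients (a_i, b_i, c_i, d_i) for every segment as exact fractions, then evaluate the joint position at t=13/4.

  seg 0: a=4 b=-1499/122 c=0 d=401/122
  seg 1: a=-5 b=-148/61 c=1203/122 d=-811/244
  seg 2: a=3 b=-175/61 c=-615/61 d=424/61
  seg 3: a=-3 b=-133/61 c=657/61 d=-219/61
S(13/4) = 1719/976

Δ: Δ0=-9, Δ1=4, Δ2=-6, Δ3=5
row 1: diag=6, rhs=78; c'=1/3, d'=13
row 2: denom=6−2·1/3=16/3; d'=(-60−2·13)/(16/3)=-129/8
row 3: denom=4−1·3/16=61/16; d'=(66−1·-129/8)/(61/16)=1314/61
back: M3=1314/61
back: M2=-129/8−3/16·1314/61=-1230/61
back: M1=13−1/3·-1230/61=1203/61
M: M0=0, M1=1203/61, M2=-1230/61, M3=1314/61, M4=0
seg 0: a=4, c=M0/2=0, d=(M1−M0)/(6·1)=401/122, b=Δ0−h0·(2M0+M1)/6=-1499/122
seg 1: a=-5, c=M1/2=1203/122, d=(M2−M1)/(6·2)=-811/244, b=Δ1−h1·(2M1+M2)/6=-148/61
seg 2: a=3, c=M2/2=-615/61, d=(M3−M2)/(6·1)=424/61, b=Δ2−h2·(2M2+M3)/6=-175/61
seg 3: a=-3, c=M3/2=657/61, d=(M4−M3)/(6·1)=-219/61, b=Δ3−h3·(2M3+M4)/6=-133/61
t_q=13/4 → seg 2, τ=1/4; S=3+-175/61·τ+-615/61·τ²+424/61·τ³=1719/976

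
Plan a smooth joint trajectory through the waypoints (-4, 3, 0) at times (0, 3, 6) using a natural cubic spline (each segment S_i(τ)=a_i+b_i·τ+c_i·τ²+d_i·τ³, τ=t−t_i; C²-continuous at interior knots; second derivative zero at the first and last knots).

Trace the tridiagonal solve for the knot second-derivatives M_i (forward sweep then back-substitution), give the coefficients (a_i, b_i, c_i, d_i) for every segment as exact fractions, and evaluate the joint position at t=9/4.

  seg 0: a=-4 b=19/6 c=0 d=-5/54
  seg 1: a=3 b=2/3 c=-5/6 d=5/54
S(9/4) = 265/128

Δ: Δ0=7/3, Δ1=-1
row 1: diag=12, rhs=-20; c'=1/4, d'=-5/3
back: M1=-5/3
M: M0=0, M1=-5/3, M2=0
seg 0: a=-4, c=M0/2=0, d=(M1−M0)/(6·3)=-5/54, b=Δ0−h0·(2M0+M1)/6=19/6
seg 1: a=3, c=M1/2=-5/6, d=(M2−M1)/(6·3)=5/54, b=Δ1−h1·(2M1+M2)/6=2/3
t_q=9/4 → seg 0, τ=9/4; S=-4+19/6·τ+0·τ²+-5/54·τ³=265/128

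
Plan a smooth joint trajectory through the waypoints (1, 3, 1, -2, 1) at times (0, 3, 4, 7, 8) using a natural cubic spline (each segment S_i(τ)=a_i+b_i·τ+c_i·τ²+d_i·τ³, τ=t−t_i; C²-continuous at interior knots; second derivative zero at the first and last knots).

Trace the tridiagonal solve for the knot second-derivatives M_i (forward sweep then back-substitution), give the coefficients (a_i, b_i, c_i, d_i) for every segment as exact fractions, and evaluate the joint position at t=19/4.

Δ: Δ0=2/3, Δ1=-2, Δ2=-1, Δ3=3
row 1: diag=8, rhs=-16; c'=1/8, d'=-2
row 2: denom=8−1·1/8=63/8; d'=(6−1·-2)/(63/8)=64/63
row 3: denom=8−3·8/21=48/7; d'=(24−3·64/63)/(48/7)=55/18
back: M3=55/18
back: M2=64/63−8/21·55/18=-4/27
back: M1=-2−1/8·-4/27=-107/54
M: M0=0, M1=-107/54, M2=-4/27, M3=55/18, M4=0
seg 0: a=1, c=M0/2=0, d=(M1−M0)/(6·3)=-107/972, b=Δ0−h0·(2M0+M1)/6=179/108
seg 1: a=3, c=M1/2=-107/108, d=(M2−M1)/(6·1)=11/36, b=Δ1−h1·(2M1+M2)/6=-71/54
seg 2: a=1, c=M2/2=-2/27, d=(M3−M2)/(6·3)=173/972, b=Δ2−h2·(2M2+M3)/6=-257/108
seg 3: a=-2, c=M3/2=55/36, d=(M4−M3)/(6·1)=-55/108, b=Δ3−h3·(2M3+M4)/6=107/54
t_q=19/4 → seg 2, τ=3/4; S=1+-257/108·τ+-2/27·τ²+173/972·τ³=-577/768

  seg 0: a=1 b=179/108 c=0 d=-107/972
  seg 1: a=3 b=-71/54 c=-107/108 d=11/36
  seg 2: a=1 b=-257/108 c=-2/27 d=173/972
  seg 3: a=-2 b=107/54 c=55/36 d=-55/108
S(19/4) = -577/768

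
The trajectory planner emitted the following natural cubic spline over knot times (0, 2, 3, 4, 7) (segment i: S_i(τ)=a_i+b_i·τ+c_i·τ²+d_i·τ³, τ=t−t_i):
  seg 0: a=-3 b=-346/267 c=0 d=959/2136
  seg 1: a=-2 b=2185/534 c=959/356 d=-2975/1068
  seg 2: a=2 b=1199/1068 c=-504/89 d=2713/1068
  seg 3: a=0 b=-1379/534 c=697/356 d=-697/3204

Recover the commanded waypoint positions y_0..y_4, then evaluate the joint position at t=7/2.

y_0=-3 y_1=-2 y_2=2 y_3=0 y_4=4
S(7/2) = 4167/2848

y_0 = S_0(0) = a_0 = -3
y_1 = S_1(0) = a_1 = -2
y_2 = S_2(0) = a_2 = 2
y_3 = S_3(0) = a_3 = 0
y_4 = S_3(3) = 4
t_q=7/2 is in segment 2 (τ=1/2); S_2(τ)=4167/2848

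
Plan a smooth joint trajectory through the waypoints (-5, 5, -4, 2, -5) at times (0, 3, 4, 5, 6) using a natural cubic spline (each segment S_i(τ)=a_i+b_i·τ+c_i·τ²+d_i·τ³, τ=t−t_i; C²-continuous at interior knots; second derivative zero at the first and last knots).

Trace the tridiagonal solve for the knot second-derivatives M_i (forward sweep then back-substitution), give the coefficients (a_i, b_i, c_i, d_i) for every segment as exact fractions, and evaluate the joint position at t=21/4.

  seg 0: a=-5 b=1741/174 c=0 d=-43/58
  seg 1: a=5 b=-871/87 c=-387/58 d=1337/174
  seg 2: a=-4 b=-53/174 c=475/29 d=-1753/174
  seg 3: a=2 b=194/87 c=-803/58 d=803/174
S(21/4) = 6549/3712

Δ: Δ0=10/3, Δ1=-9, Δ2=6, Δ3=-7
row 1: diag=8, rhs=-74; c'=1/8, d'=-37/4
row 2: denom=4−1·1/8=31/8; d'=(90−1·-37/4)/(31/8)=794/31
row 3: denom=4−1·8/31=116/31; d'=(-78−1·794/31)/(116/31)=-803/29
back: M3=-803/29
back: M2=794/31−8/31·-803/29=950/29
back: M1=-37/4−1/8·950/29=-387/29
M: M0=0, M1=-387/29, M2=950/29, M3=-803/29, M4=0
seg 0: a=-5, c=M0/2=0, d=(M1−M0)/(6·3)=-43/58, b=Δ0−h0·(2M0+M1)/6=1741/174
seg 1: a=5, c=M1/2=-387/58, d=(M2−M1)/(6·1)=1337/174, b=Δ1−h1·(2M1+M2)/6=-871/87
seg 2: a=-4, c=M2/2=475/29, d=(M3−M2)/(6·1)=-1753/174, b=Δ2−h2·(2M2+M3)/6=-53/174
seg 3: a=2, c=M3/2=-803/58, d=(M4−M3)/(6·1)=803/174, b=Δ3−h3·(2M3+M4)/6=194/87
t_q=21/4 → seg 3, τ=1/4; S=2+194/87·τ+-803/58·τ²+803/174·τ³=6549/3712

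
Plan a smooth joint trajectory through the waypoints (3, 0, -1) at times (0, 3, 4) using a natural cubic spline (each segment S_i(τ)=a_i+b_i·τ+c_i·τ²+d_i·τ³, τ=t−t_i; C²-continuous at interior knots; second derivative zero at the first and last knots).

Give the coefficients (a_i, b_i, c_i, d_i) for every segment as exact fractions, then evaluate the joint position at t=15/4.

Δ: Δ0=-1, Δ1=-1
row 1: diag=8, rhs=0; c'=1/8, d'=0
back: M1=0
M: M0=0, M1=0, M2=0
seg 0: a=3, c=M0/2=0, d=(M1−M0)/(6·3)=0, b=Δ0−h0·(2M0+M1)/6=-1
seg 1: a=0, c=M1/2=0, d=(M2−M1)/(6·1)=0, b=Δ1−h1·(2M1+M2)/6=-1
t_q=15/4 → seg 1, τ=3/4; S=0+-1·τ+0·τ²+0·τ³=-3/4

  seg 0: a=3 b=-1 c=0 d=0
  seg 1: a=0 b=-1 c=0 d=0
S(15/4) = -3/4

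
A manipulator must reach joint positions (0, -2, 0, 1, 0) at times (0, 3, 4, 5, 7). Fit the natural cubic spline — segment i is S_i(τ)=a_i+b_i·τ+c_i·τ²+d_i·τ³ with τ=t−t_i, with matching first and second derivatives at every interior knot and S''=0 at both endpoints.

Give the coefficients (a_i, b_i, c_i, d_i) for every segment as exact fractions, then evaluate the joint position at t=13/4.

Δ: Δ0=-2/3, Δ1=2, Δ2=1, Δ3=-1/2
row 1: diag=8, rhs=16; c'=1/8, d'=2
row 2: denom=4−1·1/8=31/8; d'=(-6−1·2)/(31/8)=-64/31
row 3: denom=6−1·8/31=178/31; d'=(-9−1·-64/31)/(178/31)=-215/178
back: M3=-215/178
back: M2=-64/31−8/31·-215/178=-156/89
back: M1=2−1/8·-156/89=395/178
M: M0=0, M1=395/178, M2=-156/89, M3=-215/178, M4=0
seg 0: a=0, c=M0/2=0, d=(M1−M0)/(6·3)=395/3204, b=Δ0−h0·(2M0+M1)/6=-1897/1068
seg 1: a=-2, c=M1/2=395/356, d=(M2−M1)/(6·1)=-707/1068, b=Δ1−h1·(2M1+M2)/6=829/534
seg 2: a=0, c=M2/2=-78/89, d=(M3−M2)/(6·1)=97/1068, b=Δ2−h2·(2M2+M3)/6=1907/1068
seg 3: a=1, c=M3/2=-215/356, d=(M4−M3)/(6·2)=215/2136, b=Δ3−h3·(2M3+M4)/6=163/534
t_q=13/4 → seg 1, τ=1/4; S=-2+829/534·τ+395/356·τ²+-707/1068·τ³=-35381/22784

  seg 0: a=0 b=-1897/1068 c=0 d=395/3204
  seg 1: a=-2 b=829/534 c=395/356 d=-707/1068
  seg 2: a=0 b=1907/1068 c=-78/89 d=97/1068
  seg 3: a=1 b=163/534 c=-215/356 d=215/2136
S(13/4) = -35381/22784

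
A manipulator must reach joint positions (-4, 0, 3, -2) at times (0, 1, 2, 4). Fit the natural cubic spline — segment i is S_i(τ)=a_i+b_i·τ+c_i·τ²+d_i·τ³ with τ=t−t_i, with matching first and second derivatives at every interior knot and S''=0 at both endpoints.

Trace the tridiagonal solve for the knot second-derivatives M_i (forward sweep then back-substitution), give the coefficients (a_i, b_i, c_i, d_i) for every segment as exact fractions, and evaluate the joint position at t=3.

Δ: Δ0=4, Δ1=3, Δ2=-5/2
row 1: diag=4, rhs=-6; c'=1/4, d'=-3/2
row 2: denom=6−1·1/4=23/4; d'=(-33−1·-3/2)/(23/4)=-126/23
back: M2=-126/23
back: M1=-3/2−1/4·-126/23=-3/23
M: M0=0, M1=-3/23, M2=-126/23, M3=0
seg 0: a=-4, c=M0/2=0, d=(M1−M0)/(6·1)=-1/46, b=Δ0−h0·(2M0+M1)/6=185/46
seg 1: a=0, c=M1/2=-3/46, d=(M2−M1)/(6·1)=-41/46, b=Δ1−h1·(2M1+M2)/6=91/23
seg 2: a=3, c=M2/2=-63/23, d=(M3−M2)/(6·2)=21/46, b=Δ2−h2·(2M2+M3)/6=53/46
t_q=3 → seg 2, τ=1; S=3+53/46·τ+-63/23·τ²+21/46·τ³=43/23

  seg 0: a=-4 b=185/46 c=0 d=-1/46
  seg 1: a=0 b=91/23 c=-3/46 d=-41/46
  seg 2: a=3 b=53/46 c=-63/23 d=21/46
S(3) = 43/23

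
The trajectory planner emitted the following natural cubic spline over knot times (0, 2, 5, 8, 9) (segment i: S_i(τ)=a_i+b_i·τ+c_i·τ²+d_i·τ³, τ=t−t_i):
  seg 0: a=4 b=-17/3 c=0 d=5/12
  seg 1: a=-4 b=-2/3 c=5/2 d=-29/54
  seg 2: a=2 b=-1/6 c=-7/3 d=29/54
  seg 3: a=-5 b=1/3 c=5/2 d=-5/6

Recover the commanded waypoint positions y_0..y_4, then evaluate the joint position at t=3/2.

y_0 = S_0(0) = a_0 = 4
y_1 = S_1(0) = a_1 = -4
y_2 = S_2(0) = a_2 = 2
y_3 = S_3(0) = a_3 = -5
y_4 = S_3(1) = -3
t_q=3/2 is in segment 0 (τ=3/2); S_0(τ)=-99/32

y_0=4 y_1=-4 y_2=2 y_3=-5 y_4=-3
S(3/2) = -99/32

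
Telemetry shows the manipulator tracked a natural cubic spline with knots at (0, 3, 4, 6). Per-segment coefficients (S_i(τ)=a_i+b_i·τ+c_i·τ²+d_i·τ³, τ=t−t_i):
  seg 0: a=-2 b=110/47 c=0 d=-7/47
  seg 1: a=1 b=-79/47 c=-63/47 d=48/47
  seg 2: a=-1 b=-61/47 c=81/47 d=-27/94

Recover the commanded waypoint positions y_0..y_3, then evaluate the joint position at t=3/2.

y_0=-2 y_1=1 y_2=-1 y_3=1
S(3/2) = 379/376

y_0 = S_0(0) = a_0 = -2
y_1 = S_1(0) = a_1 = 1
y_2 = S_2(0) = a_2 = -1
y_3 = S_2(2) = 1
t_q=3/2 is in segment 0 (τ=3/2); S_0(τ)=379/376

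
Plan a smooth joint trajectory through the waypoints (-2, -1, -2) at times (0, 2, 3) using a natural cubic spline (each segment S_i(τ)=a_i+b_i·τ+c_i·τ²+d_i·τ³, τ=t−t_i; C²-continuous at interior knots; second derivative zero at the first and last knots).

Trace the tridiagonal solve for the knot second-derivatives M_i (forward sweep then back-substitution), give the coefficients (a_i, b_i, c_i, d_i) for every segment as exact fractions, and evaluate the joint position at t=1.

  seg 0: a=-2 b=1 c=0 d=-1/8
  seg 1: a=-1 b=-1/2 c=-3/4 d=1/4
S(1) = -9/8

Δ: Δ0=1/2, Δ1=-1
row 1: diag=6, rhs=-9; c'=1/6, d'=-3/2
back: M1=-3/2
M: M0=0, M1=-3/2, M2=0
seg 0: a=-2, c=M0/2=0, d=(M1−M0)/(6·2)=-1/8, b=Δ0−h0·(2M0+M1)/6=1
seg 1: a=-1, c=M1/2=-3/4, d=(M2−M1)/(6·1)=1/4, b=Δ1−h1·(2M1+M2)/6=-1/2
t_q=1 → seg 0, τ=1; S=-2+1·τ+0·τ²+-1/8·τ³=-9/8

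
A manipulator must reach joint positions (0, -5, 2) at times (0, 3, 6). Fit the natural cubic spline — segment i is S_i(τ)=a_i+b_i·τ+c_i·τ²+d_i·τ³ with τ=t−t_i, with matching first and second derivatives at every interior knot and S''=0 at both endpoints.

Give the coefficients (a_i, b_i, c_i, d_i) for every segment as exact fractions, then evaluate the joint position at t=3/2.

Δ: Δ0=-5/3, Δ1=7/3
row 1: diag=12, rhs=24; c'=1/4, d'=2
back: M1=2
M: M0=0, M1=2, M2=0
seg 0: a=0, c=M0/2=0, d=(M1−M0)/(6·3)=1/9, b=Δ0−h0·(2M0+M1)/6=-8/3
seg 1: a=-5, c=M1/2=1, d=(M2−M1)/(6·3)=-1/9, b=Δ1−h1·(2M1+M2)/6=1/3
t_q=3/2 → seg 0, τ=3/2; S=0+-8/3·τ+0·τ²+1/9·τ³=-29/8

  seg 0: a=0 b=-8/3 c=0 d=1/9
  seg 1: a=-5 b=1/3 c=1 d=-1/9
S(3/2) = -29/8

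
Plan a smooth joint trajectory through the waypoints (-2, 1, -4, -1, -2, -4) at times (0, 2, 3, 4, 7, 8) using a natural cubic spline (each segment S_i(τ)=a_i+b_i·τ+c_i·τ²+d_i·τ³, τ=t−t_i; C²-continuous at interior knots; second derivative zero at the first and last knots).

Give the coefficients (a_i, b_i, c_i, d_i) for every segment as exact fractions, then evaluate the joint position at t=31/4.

  seg 0: a=-2 b=33029/7302 c=0 d=-5519/7302
  seg 1: a=1 b=-33199/7302 c=-5519/1217 d=29803/7302
  seg 2: a=-4 b=-5009/3651 c=18765/2434 d=-24371/7302
  seg 3: a=-1 b=29459/7302 c=-2803/1217 d=6187/21906
  seg 4: a=-2 b=-7883/3651 c=581/2434 d=-581/7302
S(31/4) = -548121/155776

Δ: Δ0=3/2, Δ1=-5, Δ2=3, Δ3=-1/3, Δ4=-2
row 1: diag=6, rhs=-39; c'=1/6, d'=-13/2
row 2: denom=4−1·1/6=23/6; d'=(48−1·-13/2)/(23/6)=327/23
row 3: denom=8−1·6/23=178/23; d'=(-20−1·327/23)/(178/23)=-787/178
row 4: denom=8−3·69/178=1217/178; d'=(-10−3·-787/178)/(1217/178)=581/1217
back: M4=581/1217
back: M3=-787/178−69/178·581/1217=-5606/1217
back: M2=327/23−6/23·-5606/1217=18765/1217
back: M1=-13/2−1/6·18765/1217=-11038/1217
M: M0=0, M1=-11038/1217, M2=18765/1217, M3=-5606/1217, M4=581/1217, M5=0
seg 0: a=-2, c=M0/2=0, d=(M1−M0)/(6·2)=-5519/7302, b=Δ0−h0·(2M0+M1)/6=33029/7302
seg 1: a=1, c=M1/2=-5519/1217, d=(M2−M1)/(6·1)=29803/7302, b=Δ1−h1·(2M1+M2)/6=-33199/7302
seg 2: a=-4, c=M2/2=18765/2434, d=(M3−M2)/(6·1)=-24371/7302, b=Δ2−h2·(2M2+M3)/6=-5009/3651
seg 3: a=-1, c=M3/2=-2803/1217, d=(M4−M3)/(6·3)=6187/21906, b=Δ3−h3·(2M3+M4)/6=29459/7302
seg 4: a=-2, c=M4/2=581/2434, d=(M5−M4)/(6·1)=-581/7302, b=Δ4−h4·(2M4+M5)/6=-7883/3651
t_q=31/4 → seg 4, τ=3/4; S=-2+-7883/3651·τ+581/2434·τ²+-581/7302·τ³=-548121/155776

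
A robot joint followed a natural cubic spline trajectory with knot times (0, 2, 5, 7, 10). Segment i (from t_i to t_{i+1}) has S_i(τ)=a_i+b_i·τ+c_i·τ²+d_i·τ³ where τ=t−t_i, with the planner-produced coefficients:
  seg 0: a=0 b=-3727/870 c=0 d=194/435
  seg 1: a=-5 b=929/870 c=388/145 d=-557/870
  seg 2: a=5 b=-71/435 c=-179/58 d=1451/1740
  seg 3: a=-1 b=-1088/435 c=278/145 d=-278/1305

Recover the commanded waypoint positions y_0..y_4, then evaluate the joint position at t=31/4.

y_0 = S_0(0) = a_0 = 0
y_1 = S_1(0) = a_1 = -5
y_2 = S_2(0) = a_2 = 5
y_3 = S_3(0) = a_3 = -1
y_4 = S_3(3) = 3
t_q=31/4 is in segment 3 (τ=3/4); S_3(τ)=-8757/4640

y_0=0 y_1=-5 y_2=5 y_3=-1 y_4=3
S(31/4) = -8757/4640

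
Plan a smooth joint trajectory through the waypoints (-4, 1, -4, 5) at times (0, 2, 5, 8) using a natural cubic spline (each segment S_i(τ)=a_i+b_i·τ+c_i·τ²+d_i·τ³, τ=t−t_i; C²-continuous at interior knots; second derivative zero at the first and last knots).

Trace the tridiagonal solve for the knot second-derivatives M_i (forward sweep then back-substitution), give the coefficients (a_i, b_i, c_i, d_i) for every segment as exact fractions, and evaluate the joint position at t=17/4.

  seg 0: a=-4 b=811/222 c=0 d=-32/111
  seg 1: a=1 b=43/222 c=-64/37 d=739/1998
  seg 2: a=-4 b=-22/111 c=355/222 d=-355/1998
S(17/4) = -14719/4736

Δ: Δ0=5/2, Δ1=-5/3, Δ2=3
row 1: diag=10, rhs=-25; c'=3/10, d'=-5/2
row 2: denom=12−3·3/10=111/10; d'=(28−3·-5/2)/(111/10)=355/111
back: M2=355/111
back: M1=-5/2−3/10·355/111=-128/37
M: M0=0, M1=-128/37, M2=355/111, M3=0
seg 0: a=-4, c=M0/2=0, d=(M1−M0)/(6·2)=-32/111, b=Δ0−h0·(2M0+M1)/6=811/222
seg 1: a=1, c=M1/2=-64/37, d=(M2−M1)/(6·3)=739/1998, b=Δ1−h1·(2M1+M2)/6=43/222
seg 2: a=-4, c=M2/2=355/222, d=(M3−M2)/(6·3)=-355/1998, b=Δ2−h2·(2M2+M3)/6=-22/111
t_q=17/4 → seg 1, τ=9/4; S=1+43/222·τ+-64/37·τ²+739/1998·τ³=-14719/4736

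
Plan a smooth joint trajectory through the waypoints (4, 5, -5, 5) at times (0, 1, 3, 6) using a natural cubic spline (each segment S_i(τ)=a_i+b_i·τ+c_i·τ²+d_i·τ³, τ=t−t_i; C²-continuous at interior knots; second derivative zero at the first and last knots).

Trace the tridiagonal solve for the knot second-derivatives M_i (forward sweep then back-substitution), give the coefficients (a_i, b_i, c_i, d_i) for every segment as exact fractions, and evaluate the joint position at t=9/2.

Δ: Δ0=1, Δ1=-5, Δ2=10/3
row 1: diag=6, rhs=-36; c'=1/3, d'=-6
row 2: denom=10−2·1/3=28/3; d'=(50−2·-6)/(28/3)=93/14
back: M2=93/14
back: M1=-6−1/3·93/14=-115/14
M: M0=0, M1=-115/14, M2=93/14, M3=0
seg 0: a=4, c=M0/2=0, d=(M1−M0)/(6·1)=-115/84, b=Δ0−h0·(2M0+M1)/6=199/84
seg 1: a=5, c=M1/2=-115/28, d=(M2−M1)/(6·2)=26/21, b=Δ1−h1·(2M1+M2)/6=-73/42
seg 2: a=-5, c=M2/2=93/28, d=(M3−M2)/(6·3)=-31/84, b=Δ2−h2·(2M2+M3)/6=-139/42
t_q=9/2 → seg 2, τ=3/2; S=-5+-139/42·τ+93/28·τ²+-31/84·τ³=-837/224

  seg 0: a=4 b=199/84 c=0 d=-115/84
  seg 1: a=5 b=-73/42 c=-115/28 d=26/21
  seg 2: a=-5 b=-139/42 c=93/28 d=-31/84
S(9/2) = -837/224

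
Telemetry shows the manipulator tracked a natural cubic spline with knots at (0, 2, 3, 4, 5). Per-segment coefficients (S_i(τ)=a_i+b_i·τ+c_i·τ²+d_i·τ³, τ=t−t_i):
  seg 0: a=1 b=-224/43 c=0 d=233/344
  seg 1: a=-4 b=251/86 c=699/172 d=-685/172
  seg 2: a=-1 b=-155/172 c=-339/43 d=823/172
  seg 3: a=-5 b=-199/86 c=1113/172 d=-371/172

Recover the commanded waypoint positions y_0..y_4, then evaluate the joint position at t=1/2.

y_0 = S_0(0) = a_0 = 1
y_1 = S_1(0) = a_1 = -4
y_2 = S_2(0) = a_2 = -1
y_3 = S_3(0) = a_3 = -5
y_4 = S_3(1) = -3
t_q=1/2 is in segment 0 (τ=1/2); S_0(τ)=-4183/2752

y_0=1 y_1=-4 y_2=-1 y_3=-5 y_4=-3
S(1/2) = -4183/2752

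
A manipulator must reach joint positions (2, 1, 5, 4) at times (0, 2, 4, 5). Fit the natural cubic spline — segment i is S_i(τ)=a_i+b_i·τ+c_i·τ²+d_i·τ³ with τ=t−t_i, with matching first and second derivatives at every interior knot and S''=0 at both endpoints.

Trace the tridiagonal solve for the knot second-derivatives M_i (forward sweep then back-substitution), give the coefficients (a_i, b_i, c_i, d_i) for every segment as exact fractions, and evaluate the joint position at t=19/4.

Δ: Δ0=-1/2, Δ1=2, Δ2=-1
row 1: diag=8, rhs=15; c'=1/4, d'=15/8
row 2: denom=6−2·1/4=11/2; d'=(-18−2·15/8)/(11/2)=-87/22
back: M2=-87/22
back: M1=15/8−1/4·-87/22=63/22
M: M0=0, M1=63/22, M2=-87/22, M3=0
seg 0: a=2, c=M0/2=0, d=(M1−M0)/(6·2)=21/88, b=Δ0−h0·(2M0+M1)/6=-16/11
seg 1: a=1, c=M1/2=63/44, d=(M2−M1)/(6·2)=-25/44, b=Δ1−h1·(2M1+M2)/6=31/22
seg 2: a=5, c=M2/2=-87/44, d=(M3−M2)/(6·1)=29/44, b=Δ2−h2·(2M2+M3)/6=7/22
t_q=19/4 → seg 2, τ=3/4; S=5+7/22·τ+-87/44·τ²+29/44·τ³=12403/2816

  seg 0: a=2 b=-16/11 c=0 d=21/88
  seg 1: a=1 b=31/22 c=63/44 d=-25/44
  seg 2: a=5 b=7/22 c=-87/44 d=29/44
S(19/4) = 12403/2816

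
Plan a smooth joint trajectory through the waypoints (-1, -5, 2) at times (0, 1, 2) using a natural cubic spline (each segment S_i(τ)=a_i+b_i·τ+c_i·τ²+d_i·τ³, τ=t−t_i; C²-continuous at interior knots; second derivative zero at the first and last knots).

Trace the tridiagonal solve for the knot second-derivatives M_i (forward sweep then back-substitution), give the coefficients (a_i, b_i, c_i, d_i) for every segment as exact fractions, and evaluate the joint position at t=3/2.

Δ: Δ0=-4, Δ1=7
row 1: diag=4, rhs=66; c'=1/4, d'=33/2
back: M1=33/2
M: M0=0, M1=33/2, M2=0
seg 0: a=-1, c=M0/2=0, d=(M1−M0)/(6·1)=11/4, b=Δ0−h0·(2M0+M1)/6=-27/4
seg 1: a=-5, c=M1/2=33/4, d=(M2−M1)/(6·1)=-11/4, b=Δ1−h1·(2M1+M2)/6=3/2
t_q=3/2 → seg 1, τ=1/2; S=-5+3/2·τ+33/4·τ²+-11/4·τ³=-81/32

  seg 0: a=-1 b=-27/4 c=0 d=11/4
  seg 1: a=-5 b=3/2 c=33/4 d=-11/4
S(3/2) = -81/32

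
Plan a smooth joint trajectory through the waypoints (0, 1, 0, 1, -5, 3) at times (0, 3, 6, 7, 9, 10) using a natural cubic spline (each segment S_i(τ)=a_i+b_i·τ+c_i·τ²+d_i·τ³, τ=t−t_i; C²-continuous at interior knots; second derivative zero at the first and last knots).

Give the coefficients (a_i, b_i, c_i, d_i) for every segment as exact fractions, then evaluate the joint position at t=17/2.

  seg 0: a=0 b=367/452 c=0 d=-649/12204
  seg 1: a=1 b=-141/226 c=-649/1356 d=2341/12204
  seg 2: a=0 b=761/452 c=141/113 d=-873/452
  seg 3: a=1 b=-365/226 c=-2055/452 d=871/452
  seg 4: a=-5 b=751/226 c=3171/452 d=-1057/452
S(17/2) = -18617/3616

Δ: Δ0=1/3, Δ1=-1/3, Δ2=1, Δ3=-3, Δ4=8
row 1: diag=12, rhs=-4; c'=1/4, d'=-1/3
row 2: denom=8−3·1/4=29/4; d'=(8−3·-1/3)/(29/4)=36/29
row 3: denom=6−1·4/29=170/29; d'=(-24−1·36/29)/(170/29)=-366/85
row 4: denom=6−2·29/85=452/85; d'=(66−2·-366/85)/(452/85)=3171/226
back: M4=3171/226
back: M3=-366/85−29/85·3171/226=-2055/226
back: M2=36/29−4/29·-2055/226=282/113
back: M1=-1/3−1/4·282/113=-649/678
M: M0=0, M1=-649/678, M2=282/113, M3=-2055/226, M4=3171/226, M5=0
seg 0: a=0, c=M0/2=0, d=(M1−M0)/(6·3)=-649/12204, b=Δ0−h0·(2M0+M1)/6=367/452
seg 1: a=1, c=M1/2=-649/1356, d=(M2−M1)/(6·3)=2341/12204, b=Δ1−h1·(2M1+M2)/6=-141/226
seg 2: a=0, c=M2/2=141/113, d=(M3−M2)/(6·1)=-873/452, b=Δ2−h2·(2M2+M3)/6=761/452
seg 3: a=1, c=M3/2=-2055/452, d=(M4−M3)/(6·2)=871/452, b=Δ3−h3·(2M3+M4)/6=-365/226
seg 4: a=-5, c=M4/2=3171/452, d=(M5−M4)/(6·1)=-1057/452, b=Δ4−h4·(2M4+M5)/6=751/226
t_q=17/2 → seg 3, τ=3/2; S=1+-365/226·τ+-2055/452·τ²+871/452·τ³=-18617/3616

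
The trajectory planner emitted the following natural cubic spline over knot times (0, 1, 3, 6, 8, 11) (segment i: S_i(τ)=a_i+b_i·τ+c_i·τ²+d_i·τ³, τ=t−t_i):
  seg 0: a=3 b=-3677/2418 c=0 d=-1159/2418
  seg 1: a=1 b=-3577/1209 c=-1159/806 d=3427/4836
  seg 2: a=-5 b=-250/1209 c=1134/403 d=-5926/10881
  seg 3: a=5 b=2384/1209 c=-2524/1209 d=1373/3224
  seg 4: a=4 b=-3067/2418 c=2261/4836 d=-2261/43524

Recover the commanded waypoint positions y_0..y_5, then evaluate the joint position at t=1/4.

y_0 = S_0(0) = a_0 = 3
y_1 = S_1(0) = a_1 = 1
y_2 = S_2(0) = a_2 = -5
y_3 = S_3(0) = a_3 = 5
y_4 = S_4(0) = a_4 = 4
y_5 = S_4(3) = 3
t_q=1/4 is in segment 0 (τ=1/4); S_0(τ)=134755/51584

y_0=3 y_1=1 y_2=-5 y_3=5 y_4=4 y_5=3
S(1/4) = 134755/51584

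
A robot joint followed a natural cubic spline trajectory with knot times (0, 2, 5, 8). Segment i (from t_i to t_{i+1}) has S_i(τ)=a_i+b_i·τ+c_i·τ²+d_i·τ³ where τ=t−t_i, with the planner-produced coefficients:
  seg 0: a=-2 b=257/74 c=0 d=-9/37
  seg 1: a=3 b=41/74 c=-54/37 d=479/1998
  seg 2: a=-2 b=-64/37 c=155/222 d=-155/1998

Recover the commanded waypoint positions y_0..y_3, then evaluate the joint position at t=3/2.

y_0 = S_0(0) = a_0 = -2
y_1 = S_1(0) = a_1 = 3
y_2 = S_2(0) = a_2 = -2
y_3 = S_2(3) = -3
t_q=3/2 is in segment 0 (τ=3/2); S_0(τ)=707/296

y_0=-2 y_1=3 y_2=-2 y_3=-3
S(3/2) = 707/296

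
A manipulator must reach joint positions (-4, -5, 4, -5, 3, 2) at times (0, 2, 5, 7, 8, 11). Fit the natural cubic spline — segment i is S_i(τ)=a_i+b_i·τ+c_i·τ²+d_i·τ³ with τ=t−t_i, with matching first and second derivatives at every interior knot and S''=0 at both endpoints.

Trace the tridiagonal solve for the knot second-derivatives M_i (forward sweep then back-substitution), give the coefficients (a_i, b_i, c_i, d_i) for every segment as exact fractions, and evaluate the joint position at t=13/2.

Δ: Δ0=-1/2, Δ1=3, Δ2=-9/2, Δ3=8, Δ4=-1/3
row 1: diag=10, rhs=21; c'=3/10, d'=21/10
row 2: denom=10−3·3/10=91/10; d'=(-45−3·21/10)/(91/10)=-513/91
row 3: denom=6−2·20/91=506/91; d'=(75−2·-513/91)/(506/91)=7851/506
row 4: denom=8−1·91/506=3957/506; d'=(-50−1·7851/506)/(3957/506)=-33151/3957
back: M4=-33151/3957
back: M3=7851/506−91/506·-33151/3957=67358/3957
back: M2=-513/91−20/91·67358/3957=-37111/3957
back: M1=21/10−3/10·-37111/3957=6481/1319
M: M0=0, M1=6481/1319, M2=-37111/3957, M3=67358/3957, M4=-33151/3957, M5=0
seg 0: a=-4, c=M0/2=0, d=(M1−M0)/(6·2)=6481/15828, b=Δ0−h0·(2M0+M1)/6=-16919/7914
seg 1: a=-5, c=M1/2=6481/2638, d=(M2−M1)/(6·3)=-28277/35613, b=Δ1−h1·(2M1+M2)/6=21967/7914
seg 2: a=4, c=M2/2=-37111/7914, d=(M3−M2)/(6·2)=34823/15828, b=Δ2−h2·(2M2+M3)/6=-31037/7914
seg 3: a=-5, c=M3/2=33679/3957, d=(M4−M3)/(6·1)=-33503/7914, b=Δ3−h3·(2M3+M4)/6=9819/2638
seg 4: a=3, c=M4/2=-33151/7914, d=(M5−M4)/(6·3)=33151/71226, b=Δ4−h4·(2M4+M5)/6=31832/3957
t_q=13/2 → seg 2, τ=3/2; S=4+-31037/7914·τ+-37111/7914·τ²+34823/15828·τ³=-211389/42208

  seg 0: a=-4 b=-16919/7914 c=0 d=6481/15828
  seg 1: a=-5 b=21967/7914 c=6481/2638 d=-28277/35613
  seg 2: a=4 b=-31037/7914 c=-37111/7914 d=34823/15828
  seg 3: a=-5 b=9819/2638 c=33679/3957 d=-33503/7914
  seg 4: a=3 b=31832/3957 c=-33151/7914 d=33151/71226
S(13/2) = -211389/42208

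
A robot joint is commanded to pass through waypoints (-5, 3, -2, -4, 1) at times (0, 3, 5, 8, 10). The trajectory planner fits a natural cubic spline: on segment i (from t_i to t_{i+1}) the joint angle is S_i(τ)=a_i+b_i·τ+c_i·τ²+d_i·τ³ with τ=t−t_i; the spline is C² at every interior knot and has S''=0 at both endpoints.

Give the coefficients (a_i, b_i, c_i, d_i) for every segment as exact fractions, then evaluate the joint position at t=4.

  seg 0: a=-5 b=7567/1740 c=0 d=-2927/15660
  seg 1: a=3 b=-607/870 c=-2927/1740 d=453/1160
  seg 2: a=-2 b=-1192/435 c=115/174 d=79/7830
  seg 3: a=-4 b=1303/870 c=109/145 d=-109/870
S(4) = 3517/3480

Δ: Δ0=8/3, Δ1=-5/2, Δ2=-2/3, Δ3=5/2
row 1: diag=10, rhs=-31; c'=1/5, d'=-31/10
row 2: denom=10−2·1/5=48/5; d'=(11−2·-31/10)/(48/5)=43/24
row 3: denom=10−3·5/16=145/16; d'=(19−3·43/24)/(145/16)=218/145
back: M3=218/145
back: M2=43/24−5/16·218/145=115/87
back: M1=-31/10−1/5·115/87=-2927/870
M: M0=0, M1=-2927/870, M2=115/87, M3=218/145, M4=0
seg 0: a=-5, c=M0/2=0, d=(M1−M0)/(6·3)=-2927/15660, b=Δ0−h0·(2M0+M1)/6=7567/1740
seg 1: a=3, c=M1/2=-2927/1740, d=(M2−M1)/(6·2)=453/1160, b=Δ1−h1·(2M1+M2)/6=-607/870
seg 2: a=-2, c=M2/2=115/174, d=(M3−M2)/(6·3)=79/7830, b=Δ2−h2·(2M2+M3)/6=-1192/435
seg 3: a=-4, c=M3/2=109/145, d=(M4−M3)/(6·2)=-109/870, b=Δ3−h3·(2M3+M4)/6=1303/870
t_q=4 → seg 1, τ=1; S=3+-607/870·τ+-2927/1740·τ²+453/1160·τ³=3517/3480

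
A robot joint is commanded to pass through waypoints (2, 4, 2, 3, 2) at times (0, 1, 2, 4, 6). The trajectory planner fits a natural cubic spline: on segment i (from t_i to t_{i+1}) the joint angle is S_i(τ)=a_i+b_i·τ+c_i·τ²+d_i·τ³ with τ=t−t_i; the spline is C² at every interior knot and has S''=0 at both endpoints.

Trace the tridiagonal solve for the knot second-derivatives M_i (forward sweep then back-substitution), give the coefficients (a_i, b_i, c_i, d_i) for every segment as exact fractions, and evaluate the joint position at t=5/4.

  seg 0: a=2 b=89/28 c=0 d=-33/28
  seg 1: a=4 b=-5/14 c=-99/28 d=53/28
  seg 2: a=2 b=-7/4 c=15/7 d=-57/112
  seg 3: a=3 b=5/7 c=-51/56 d=17/112
S(5/4) = 6665/1792

Δ: Δ0=2, Δ1=-2, Δ2=1/2, Δ3=-1/2
row 1: diag=4, rhs=-24; c'=1/4, d'=-6
row 2: denom=6−1·1/4=23/4; d'=(15−1·-6)/(23/4)=84/23
row 3: denom=8−2·8/23=168/23; d'=(-6−2·84/23)/(168/23)=-51/28
back: M3=-51/28
back: M2=84/23−8/23·-51/28=30/7
back: M1=-6−1/4·30/7=-99/14
M: M0=0, M1=-99/14, M2=30/7, M3=-51/28, M4=0
seg 0: a=2, c=M0/2=0, d=(M1−M0)/(6·1)=-33/28, b=Δ0−h0·(2M0+M1)/6=89/28
seg 1: a=4, c=M1/2=-99/28, d=(M2−M1)/(6·1)=53/28, b=Δ1−h1·(2M1+M2)/6=-5/14
seg 2: a=2, c=M2/2=15/7, d=(M3−M2)/(6·2)=-57/112, b=Δ2−h2·(2M2+M3)/6=-7/4
seg 3: a=3, c=M3/2=-51/56, d=(M4−M3)/(6·2)=17/112, b=Δ3−h3·(2M3+M4)/6=5/7
t_q=5/4 → seg 1, τ=1/4; S=4+-5/14·τ+-99/28·τ²+53/28·τ³=6665/1792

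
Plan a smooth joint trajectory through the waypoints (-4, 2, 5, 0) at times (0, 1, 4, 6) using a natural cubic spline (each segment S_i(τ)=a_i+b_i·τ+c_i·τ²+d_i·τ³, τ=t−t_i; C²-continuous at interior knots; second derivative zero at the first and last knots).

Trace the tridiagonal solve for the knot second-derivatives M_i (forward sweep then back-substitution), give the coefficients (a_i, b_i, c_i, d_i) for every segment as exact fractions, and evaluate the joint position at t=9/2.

  seg 0: a=-4 b=931/142 c=0 d=-79/142
  seg 1: a=2 b=347/71 c=-237/142 d=53/426
  seg 2: a=5 b=-251/142 c=-39/71 d=13/142
S(9/2) = 4533/1136

Δ: Δ0=6, Δ1=1, Δ2=-5/2
row 1: diag=8, rhs=-30; c'=3/8, d'=-15/4
row 2: denom=10−3·3/8=71/8; d'=(-21−3·-15/4)/(71/8)=-78/71
back: M2=-78/71
back: M1=-15/4−3/8·-78/71=-237/71
M: M0=0, M1=-237/71, M2=-78/71, M3=0
seg 0: a=-4, c=M0/2=0, d=(M1−M0)/(6·1)=-79/142, b=Δ0−h0·(2M0+M1)/6=931/142
seg 1: a=2, c=M1/2=-237/142, d=(M2−M1)/(6·3)=53/426, b=Δ1−h1·(2M1+M2)/6=347/71
seg 2: a=5, c=M2/2=-39/71, d=(M3−M2)/(6·2)=13/142, b=Δ2−h2·(2M2+M3)/6=-251/142
t_q=9/2 → seg 2, τ=1/2; S=5+-251/142·τ+-39/71·τ²+13/142·τ³=4533/1136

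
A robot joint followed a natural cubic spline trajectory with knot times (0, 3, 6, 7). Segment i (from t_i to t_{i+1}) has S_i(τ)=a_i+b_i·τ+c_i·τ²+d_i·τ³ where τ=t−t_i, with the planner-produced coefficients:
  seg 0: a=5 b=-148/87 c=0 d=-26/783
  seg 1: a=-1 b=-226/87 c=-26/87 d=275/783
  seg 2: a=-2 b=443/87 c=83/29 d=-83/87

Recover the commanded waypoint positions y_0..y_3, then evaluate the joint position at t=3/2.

y_0=5 y_1=-1 y_2=-2 y_3=5
S(3/2) = 271/116

y_0 = S_0(0) = a_0 = 5
y_1 = S_1(0) = a_1 = -1
y_2 = S_2(0) = a_2 = -2
y_3 = S_2(1) = 5
t_q=3/2 is in segment 0 (τ=3/2); S_0(τ)=271/116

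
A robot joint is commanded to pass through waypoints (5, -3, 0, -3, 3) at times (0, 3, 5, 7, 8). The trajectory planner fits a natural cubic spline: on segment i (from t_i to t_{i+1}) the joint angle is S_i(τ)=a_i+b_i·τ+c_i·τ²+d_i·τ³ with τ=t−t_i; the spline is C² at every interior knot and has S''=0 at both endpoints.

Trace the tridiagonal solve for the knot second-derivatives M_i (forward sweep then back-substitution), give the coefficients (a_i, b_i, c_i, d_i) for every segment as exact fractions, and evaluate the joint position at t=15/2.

  seg 0: a=5 b=-1393/312 c=0 d=187/936
  seg 1: a=-3 b=145/156 c=187/104 d=-59/78
  seg 2: a=0 b=-149/156 c=-285/104 d=385/312
  seg 3: a=-3 b=451/156 c=485/104 d=-485/312
S(15/2) = -485/832

Δ: Δ0=-8/3, Δ1=3/2, Δ2=-3/2, Δ3=6
row 1: diag=10, rhs=25; c'=1/5, d'=5/2
row 2: denom=8−2·1/5=38/5; d'=(-18−2·5/2)/(38/5)=-115/38
row 3: denom=6−2·5/19=104/19; d'=(45−2·-115/38)/(104/19)=485/52
back: M3=485/52
back: M2=-115/38−5/19·485/52=-285/52
back: M1=5/2−1/5·-285/52=187/52
M: M0=0, M1=187/52, M2=-285/52, M3=485/52, M4=0
seg 0: a=5, c=M0/2=0, d=(M1−M0)/(6·3)=187/936, b=Δ0−h0·(2M0+M1)/6=-1393/312
seg 1: a=-3, c=M1/2=187/104, d=(M2−M1)/(6·2)=-59/78, b=Δ1−h1·(2M1+M2)/6=145/156
seg 2: a=0, c=M2/2=-285/104, d=(M3−M2)/(6·2)=385/312, b=Δ2−h2·(2M2+M3)/6=-149/156
seg 3: a=-3, c=M3/2=485/104, d=(M4−M3)/(6·1)=-485/312, b=Δ3−h3·(2M3+M4)/6=451/156
t_q=15/2 → seg 3, τ=1/2; S=-3+451/156·τ+485/104·τ²+-485/312·τ³=-485/832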